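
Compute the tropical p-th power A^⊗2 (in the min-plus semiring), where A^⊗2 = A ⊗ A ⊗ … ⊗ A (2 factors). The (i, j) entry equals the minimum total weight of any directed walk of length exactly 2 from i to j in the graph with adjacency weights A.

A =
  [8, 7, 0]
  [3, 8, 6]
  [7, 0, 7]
A^⊗2 =
  [7, 0, 7]
  [11, 6, 3]
  [3, 7, 6]

Each entry (A^⊗2)_ij equals the minimum over all length-2 walks i = v_0 → v_1 → … → v_2 = j of Σ_t A[v_t][v_{t+1}]. For example, for (i, j) = (0, 2) we minimise over 3 possible intermediate vertex sequences; the minimum is 7, attained along the walk 0 → 2 → 2.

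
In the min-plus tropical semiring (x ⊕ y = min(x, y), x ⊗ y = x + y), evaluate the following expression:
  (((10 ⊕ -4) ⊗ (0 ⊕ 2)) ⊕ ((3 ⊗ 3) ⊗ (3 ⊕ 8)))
(((10 ⊕ -4) ⊗ (0 ⊕ 2)) ⊕ ((3 ⊗ 3) ⊗ (3 ⊕ 8))) = -4

Expand innermost to outermost. Recall ⊕ takes the minimum of its arguments and ⊗ takes their sum. Working out the expression (((10 ⊕ -4) ⊗ (0 ⊕ 2)) ⊕ ((3 ⊗ 3) ⊗ (3 ⊕ 8))) gives -4.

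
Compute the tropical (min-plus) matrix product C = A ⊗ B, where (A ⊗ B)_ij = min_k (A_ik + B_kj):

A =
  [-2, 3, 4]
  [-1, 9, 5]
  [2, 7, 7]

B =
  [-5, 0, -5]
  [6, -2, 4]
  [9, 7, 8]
A ⊗ B =
  [-7, -2, -7]
  [-6, -1, -6]
  [-3, 2, -3]

Apply the min-plus product entry-by-entry:
  C[0][0] = min over k of (A[0][0] + B[0][0] = -2 + -5 = -7, A[0][1] + B[1][0] = 3 + 6 = 9, A[0][2] + B[2][0] = 4 + 9 = 13) = -7 (attained at k = 0)
  C[0][1] = min over k of (A[0][0] + B[0][1] = -2 + 0 = -2, A[0][1] + B[1][1] = 3 + -2 = 1, A[0][2] + B[2][1] = 4 + 7 = 11) = -2 (attained at k = 0)
  C[0][2] = min over k of (A[0][0] + B[0][2] = -2 + -5 = -7, A[0][1] + B[1][2] = 3 + 4 = 7, A[0][2] + B[2][2] = 4 + 8 = 12) = -7 (attained at k = 0)
  C[1][0] = min over k of (A[1][0] + B[0][0] = -1 + -5 = -6, A[1][1] + B[1][0] = 9 + 6 = 15, A[1][2] + B[2][0] = 5 + 9 = 14) = -6 (attained at k = 0)
  C[1][1] = min over k of (A[1][0] + B[0][1] = -1 + 0 = -1, A[1][1] + B[1][1] = 9 + -2 = 7, A[1][2] + B[2][1] = 5 + 7 = 12) = -1 (attained at k = 0)
  C[1][2] = min over k of (A[1][0] + B[0][2] = -1 + -5 = -6, A[1][1] + B[1][2] = 9 + 4 = 13, A[1][2] + B[2][2] = 5 + 8 = 13) = -6 (attained at k = 0)
  C[2][0] = min over k of (A[2][0] + B[0][0] = 2 + -5 = -3, A[2][1] + B[1][0] = 7 + 6 = 13, A[2][2] + B[2][0] = 7 + 9 = 16) = -3 (attained at k = 0)
  C[2][1] = min over k of (A[2][0] + B[0][1] = 2 + 0 = 2, A[2][1] + B[1][1] = 7 + -2 = 5, A[2][2] + B[2][1] = 7 + 7 = 14) = 2 (attained at k = 0)
  C[2][2] = min over k of (A[2][0] + B[0][2] = 2 + -5 = -3, A[2][1] + B[1][2] = 7 + 4 = 11, A[2][2] + B[2][2] = 7 + 8 = 15) = -3 (attained at k = 0)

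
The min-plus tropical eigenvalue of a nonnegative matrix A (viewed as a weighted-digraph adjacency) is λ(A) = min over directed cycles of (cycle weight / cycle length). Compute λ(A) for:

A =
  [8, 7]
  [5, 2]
λ(A) = 2

Enumerate directed cycles and compute their means (weight / length). Sample:
  cycle 0 → 0: weight = 8, length = 1, mean = 8/1 ≈ 8.000
  cycle 1 → 1: weight = 2, length = 1, mean = 2/1 ≈ 2.000
  cycle 0 → 1 → 0: weight = 12, length = 2, mean = 12/2 ≈ 6.000
  cycle 1 → 0 → 1: weight = 12, length = 2, mean = 12/2 ≈ 6.000
Minimum mean = 2.000, attained e.g. along the cycle 1 → 1 with weight 2 and length 1. So λ(A) = 2/1 = 2.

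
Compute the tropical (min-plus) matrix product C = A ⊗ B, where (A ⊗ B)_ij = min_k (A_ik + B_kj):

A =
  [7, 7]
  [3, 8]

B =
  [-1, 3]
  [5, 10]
A ⊗ B =
  [6, 10]
  [2, 6]

Apply the min-plus product entry-by-entry:
  C[0][0] = min over k of (A[0][0] + B[0][0] = 7 + -1 = 6, A[0][1] + B[1][0] = 7 + 5 = 12) = 6 (attained at k = 0)
  C[0][1] = min over k of (A[0][0] + B[0][1] = 7 + 3 = 10, A[0][1] + B[1][1] = 7 + 10 = 17) = 10 (attained at k = 0)
  C[1][0] = min over k of (A[1][0] + B[0][0] = 3 + -1 = 2, A[1][1] + B[1][0] = 8 + 5 = 13) = 2 (attained at k = 0)
  C[1][1] = min over k of (A[1][0] + B[0][1] = 3 + 3 = 6, A[1][1] + B[1][1] = 8 + 10 = 18) = 6 (attained at k = 0)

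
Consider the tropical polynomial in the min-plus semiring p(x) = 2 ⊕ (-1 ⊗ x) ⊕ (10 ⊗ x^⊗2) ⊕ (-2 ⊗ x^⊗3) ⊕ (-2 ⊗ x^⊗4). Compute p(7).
p(7) = 2

A tropical monomial a ⊗ x^⊗i evaluates to a + i · x. Evaluating each term at x = 7:
  Term 0 contributes 2 + 0 · 7 = 2
  Term 1 contributes -1 + 1 · 7 = 6
  Term 2 contributes 10 + 2 · 7 = 24
  Term 3 contributes -2 + 3 · 7 = 19
  Term 4 contributes -2 + 4 · 7 = 26
p(7) = ⊕ of these = min[2, 6, 24, 19, 26] = 2.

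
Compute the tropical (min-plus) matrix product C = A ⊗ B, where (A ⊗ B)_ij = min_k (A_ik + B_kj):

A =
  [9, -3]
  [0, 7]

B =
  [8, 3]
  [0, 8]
A ⊗ B =
  [-3, 5]
  [7, 3]

Apply the min-plus product entry-by-entry:
  C[0][0] = min over k of (A[0][0] + B[0][0] = 9 + 8 = 17, A[0][1] + B[1][0] = -3 + 0 = -3) = -3 (attained at k = 1)
  C[0][1] = min over k of (A[0][0] + B[0][1] = 9 + 3 = 12, A[0][1] + B[1][1] = -3 + 8 = 5) = 5 (attained at k = 1)
  C[1][0] = min over k of (A[1][0] + B[0][0] = 0 + 8 = 8, A[1][1] + B[1][0] = 7 + 0 = 7) = 7 (attained at k = 1)
  C[1][1] = min over k of (A[1][0] + B[0][1] = 0 + 3 = 3, A[1][1] + B[1][1] = 7 + 8 = 15) = 3 (attained at k = 0)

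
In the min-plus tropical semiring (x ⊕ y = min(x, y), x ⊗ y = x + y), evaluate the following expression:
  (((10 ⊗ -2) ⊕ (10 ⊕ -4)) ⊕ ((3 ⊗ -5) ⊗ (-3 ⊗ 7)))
(((10 ⊗ -2) ⊕ (10 ⊕ -4)) ⊕ ((3 ⊗ -5) ⊗ (-3 ⊗ 7))) = -4

Expand innermost to outermost. Recall ⊕ takes the minimum of its arguments and ⊗ takes their sum. Working out the expression (((10 ⊗ -2) ⊕ (10 ⊕ -4)) ⊕ ((3 ⊗ -5) ⊗ (-3 ⊗ 7))) gives -4.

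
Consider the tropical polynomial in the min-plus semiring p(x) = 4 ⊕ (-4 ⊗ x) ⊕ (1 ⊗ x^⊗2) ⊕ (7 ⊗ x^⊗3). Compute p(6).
p(6) = 2

A tropical monomial a ⊗ x^⊗i evaluates to a + i · x. Evaluating each term at x = 6:
  Term 0 contributes 4 + 0 · 6 = 4
  Term 1 contributes -4 + 1 · 6 = 2
  Term 2 contributes 1 + 2 · 6 = 13
  Term 3 contributes 7 + 3 · 6 = 25
p(6) = ⊕ of these = min[4, 2, 13, 25] = 2.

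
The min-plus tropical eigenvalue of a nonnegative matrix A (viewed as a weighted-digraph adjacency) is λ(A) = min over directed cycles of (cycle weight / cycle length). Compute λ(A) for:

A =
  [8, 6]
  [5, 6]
λ(A) = 11/2

Enumerate directed cycles and compute their means (weight / length). Sample:
  cycle 0 → 0: weight = 8, length = 1, mean = 8/1 ≈ 8.000
  cycle 1 → 1: weight = 6, length = 1, mean = 6/1 ≈ 6.000
  cycle 0 → 1 → 0: weight = 11, length = 2, mean = 11/2 ≈ 5.500
  cycle 1 → 0 → 1: weight = 11, length = 2, mean = 11/2 ≈ 5.500
Minimum mean = 5.500, attained e.g. along the cycle 0 → 1 → 0 with weight 11 and length 2. So λ(A) = 11/2 = 11/2.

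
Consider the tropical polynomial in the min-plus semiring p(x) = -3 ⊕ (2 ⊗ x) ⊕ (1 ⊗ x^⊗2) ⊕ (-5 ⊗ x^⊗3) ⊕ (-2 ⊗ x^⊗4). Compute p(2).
p(2) = -3

A tropical monomial a ⊗ x^⊗i evaluates to a + i · x. Evaluating each term at x = 2:
  Term 0 contributes -3 + 0 · 2 = -3
  Term 1 contributes 2 + 1 · 2 = 4
  Term 2 contributes 1 + 2 · 2 = 5
  Term 3 contributes -5 + 3 · 2 = 1
  Term 4 contributes -2 + 4 · 2 = 6
p(2) = ⊕ of these = min[-3, 4, 5, 1, 6] = -3.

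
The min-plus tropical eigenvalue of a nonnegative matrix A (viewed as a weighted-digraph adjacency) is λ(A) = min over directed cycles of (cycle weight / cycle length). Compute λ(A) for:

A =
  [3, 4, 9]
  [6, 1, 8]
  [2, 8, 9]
λ(A) = 1

Enumerate directed cycles and compute their means (weight / length). Sample:
  cycle 0 → 0: weight = 3, length = 1, mean = 3/1 ≈ 3.000
  cycle 1 → 1: weight = 1, length = 1, mean = 1/1 ≈ 1.000
  cycle 2 → 2: weight = 9, length = 1, mean = 9/1 ≈ 9.000
  cycle 0 → 1 → 0: weight = 10, length = 2, mean = 10/2 ≈ 5.000
  cycle 0 → 2 → 0: weight = 11, length = 2, mean = 11/2 ≈ 5.500
  cycle 1 → 0 → 1: weight = 10, length = 2, mean = 10/2 ≈ 5.000
Minimum mean = 1.000, attained e.g. along the cycle 1 → 1 with weight 1 and length 1. So λ(A) = 1/1 = 1.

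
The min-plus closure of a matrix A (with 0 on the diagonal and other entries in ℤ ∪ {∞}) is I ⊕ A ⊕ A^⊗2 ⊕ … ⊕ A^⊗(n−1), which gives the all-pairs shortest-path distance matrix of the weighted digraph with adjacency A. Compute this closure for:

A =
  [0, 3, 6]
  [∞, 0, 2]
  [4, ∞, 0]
Closure =
  [0, 3, 5]
  [6, 0, 2]
  [4, 7, 0]

This is the Floyd-Warshall all-pairs shortest-path computation. For each intermediate vertex k = 0, 1, …, 2, update dist[i][j] ← min(dist[i][j], dist[i][k] + dist[k][j]). The final matrix gives, for each (i, j), the minimum total weight of any directed path from i to j (possibly empty when i = j).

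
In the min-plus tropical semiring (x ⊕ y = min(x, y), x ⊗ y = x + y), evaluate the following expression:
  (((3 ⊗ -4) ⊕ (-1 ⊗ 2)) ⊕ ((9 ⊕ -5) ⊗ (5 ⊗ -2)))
(((3 ⊗ -4) ⊕ (-1 ⊗ 2)) ⊕ ((9 ⊕ -5) ⊗ (5 ⊗ -2))) = -2

Expand innermost to outermost. Recall ⊕ takes the minimum of its arguments and ⊗ takes their sum. Working out the expression (((3 ⊗ -4) ⊕ (-1 ⊗ 2)) ⊕ ((9 ⊕ -5) ⊗ (5 ⊗ -2))) gives -2.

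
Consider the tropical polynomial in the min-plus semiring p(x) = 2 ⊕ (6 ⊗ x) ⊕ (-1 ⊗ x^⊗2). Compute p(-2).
p(-2) = -5

A tropical monomial a ⊗ x^⊗i evaluates to a + i · x. Evaluating each term at x = -2:
  Term 0 contributes 2 + 0 · -2 = 2
  Term 1 contributes 6 + 1 · -2 = 4
  Term 2 contributes -1 + 2 · -2 = -5
p(-2) = ⊕ of these = min[2, 4, -5] = -5.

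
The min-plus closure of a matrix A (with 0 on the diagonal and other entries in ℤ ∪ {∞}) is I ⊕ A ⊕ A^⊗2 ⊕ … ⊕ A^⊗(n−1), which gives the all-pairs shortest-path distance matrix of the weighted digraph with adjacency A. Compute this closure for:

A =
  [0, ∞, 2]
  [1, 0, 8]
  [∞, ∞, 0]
Closure =
  [0, ∞, 2]
  [1, 0, 3]
  [∞, ∞, 0]

This is the Floyd-Warshall all-pairs shortest-path computation. For each intermediate vertex k = 0, 1, …, 2, update dist[i][j] ← min(dist[i][j], dist[i][k] + dist[k][j]). The final matrix gives, for each (i, j), the minimum total weight of any directed path from i to j (possibly empty when i = j).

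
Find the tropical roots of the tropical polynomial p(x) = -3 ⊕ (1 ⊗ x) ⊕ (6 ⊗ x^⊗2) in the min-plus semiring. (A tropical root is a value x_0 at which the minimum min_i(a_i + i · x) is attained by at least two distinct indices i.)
Roots: {-5, -4}

Each tropical root is a break point of the lower envelope of the lines y = a_i + i · x (there are 3 lines, with slopes 0, 1, ..., 2). Only the lines that attain the minimum somewhere contribute to roots; other lines are dominated. Here the surviving (envelope) indices are i = 2, i = 1, i = 0.
Intersections between consecutive envelope lines give the roots: for adjacent envelope indices i < j the intersection is x = (a_i − a_j) / (j − i). Reading off the sorted break points: {-5, -4}.
Verification: at each break x_0, at least two indices attain the minimum of min_i(a_i + i · x_0).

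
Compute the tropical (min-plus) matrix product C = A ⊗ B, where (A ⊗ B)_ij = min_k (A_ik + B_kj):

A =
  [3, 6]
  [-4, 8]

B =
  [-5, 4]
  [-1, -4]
A ⊗ B =
  [-2, 2]
  [-9, 0]

Apply the min-plus product entry-by-entry:
  C[0][0] = min over k of (A[0][0] + B[0][0] = 3 + -5 = -2, A[0][1] + B[1][0] = 6 + -1 = 5) = -2 (attained at k = 0)
  C[0][1] = min over k of (A[0][0] + B[0][1] = 3 + 4 = 7, A[0][1] + B[1][1] = 6 + -4 = 2) = 2 (attained at k = 1)
  C[1][0] = min over k of (A[1][0] + B[0][0] = -4 + -5 = -9, A[1][1] + B[1][0] = 8 + -1 = 7) = -9 (attained at k = 0)
  C[1][1] = min over k of (A[1][0] + B[0][1] = -4 + 4 = 0, A[1][1] + B[1][1] = 8 + -4 = 4) = 0 (attained at k = 0)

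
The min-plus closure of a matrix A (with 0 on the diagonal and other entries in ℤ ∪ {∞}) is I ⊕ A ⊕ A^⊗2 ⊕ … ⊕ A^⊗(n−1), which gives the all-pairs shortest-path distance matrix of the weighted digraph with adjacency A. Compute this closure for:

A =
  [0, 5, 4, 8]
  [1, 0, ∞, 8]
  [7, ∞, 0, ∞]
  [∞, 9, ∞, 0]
Closure =
  [0, 5, 4, 8]
  [1, 0, 5, 8]
  [7, 12, 0, 15]
  [10, 9, 14, 0]

This is the Floyd-Warshall all-pairs shortest-path computation. For each intermediate vertex k = 0, 1, …, 3, update dist[i][j] ← min(dist[i][j], dist[i][k] + dist[k][j]). The final matrix gives, for each (i, j), the minimum total weight of any directed path from i to j (possibly empty when i = j).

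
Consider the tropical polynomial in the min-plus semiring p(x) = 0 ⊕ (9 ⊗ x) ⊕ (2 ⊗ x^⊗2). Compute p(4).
p(4) = 0

A tropical monomial a ⊗ x^⊗i evaluates to a + i · x. Evaluating each term at x = 4:
  Term 0 contributes 0 + 0 · 4 = 0
  Term 1 contributes 9 + 1 · 4 = 13
  Term 2 contributes 2 + 2 · 4 = 10
p(4) = ⊕ of these = min[0, 13, 10] = 0.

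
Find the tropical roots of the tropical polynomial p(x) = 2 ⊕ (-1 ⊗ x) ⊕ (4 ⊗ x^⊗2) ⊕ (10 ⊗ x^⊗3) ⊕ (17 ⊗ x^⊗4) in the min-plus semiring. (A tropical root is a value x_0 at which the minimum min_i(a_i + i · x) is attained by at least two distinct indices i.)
Roots: {-7, -6, -5, 3}

Each tropical root is a break point of the lower envelope of the lines y = a_i + i · x (there are 5 lines, with slopes 0, 1, ..., 4). Only the lines that attain the minimum somewhere contribute to roots; other lines are dominated. Here the surviving (envelope) indices are i = 4, i = 3, i = 2, i = 1, i = 0.
Intersections between consecutive envelope lines give the roots: for adjacent envelope indices i < j the intersection is x = (a_i − a_j) / (j − i). Reading off the sorted break points: {-7, -6, -5, 3}.
Verification: at each break x_0, at least two indices attain the minimum of min_i(a_i + i · x_0).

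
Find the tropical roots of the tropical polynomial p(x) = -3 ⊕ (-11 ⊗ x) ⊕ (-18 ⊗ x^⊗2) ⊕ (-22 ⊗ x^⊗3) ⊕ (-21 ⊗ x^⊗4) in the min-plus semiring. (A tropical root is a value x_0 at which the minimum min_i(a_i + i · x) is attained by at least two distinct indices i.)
Roots: {-1, 4, 7, 8}

Each tropical root is a break point of the lower envelope of the lines y = a_i + i · x (there are 5 lines, with slopes 0, 1, ..., 4). Only the lines that attain the minimum somewhere contribute to roots; other lines are dominated. Here the surviving (envelope) indices are i = 4, i = 3, i = 2, i = 1, i = 0.
Intersections between consecutive envelope lines give the roots: for adjacent envelope indices i < j the intersection is x = (a_i − a_j) / (j − i). Reading off the sorted break points: {-1, 4, 7, 8}.
Verification: at each break x_0, at least two indices attain the minimum of min_i(a_i + i · x_0).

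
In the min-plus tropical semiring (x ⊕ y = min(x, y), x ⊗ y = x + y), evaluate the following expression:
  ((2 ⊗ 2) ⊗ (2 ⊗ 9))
((2 ⊗ 2) ⊗ (2 ⊗ 9)) = 15

Expand innermost to outermost. Recall ⊕ takes the minimum of its arguments and ⊗ takes their sum. Working out the expression ((2 ⊗ 2) ⊗ (2 ⊗ 9)) gives 15.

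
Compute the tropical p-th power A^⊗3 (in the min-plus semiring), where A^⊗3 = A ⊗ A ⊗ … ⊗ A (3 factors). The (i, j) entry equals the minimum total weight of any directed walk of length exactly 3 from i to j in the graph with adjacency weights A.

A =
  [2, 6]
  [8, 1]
A^⊗3 =
  [6, 8]
  [10, 3]

Each entry (A^⊗3)_ij equals the minimum over all length-3 walks i = v_0 → v_1 → … → v_3 = j of Σ_t A[v_t][v_{t+1}]. For example, for (i, j) = (0, 1) we minimise over 4 possible intermediate vertex sequences; the minimum is 8, attained along the walk 0 → 1 → 1 → 1.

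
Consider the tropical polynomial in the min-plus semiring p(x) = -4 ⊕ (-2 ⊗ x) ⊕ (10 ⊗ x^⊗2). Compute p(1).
p(1) = -4

A tropical monomial a ⊗ x^⊗i evaluates to a + i · x. Evaluating each term at x = 1:
  Term 0 contributes -4 + 0 · 1 = -4
  Term 1 contributes -2 + 1 · 1 = -1
  Term 2 contributes 10 + 2 · 1 = 12
p(1) = ⊕ of these = min[-4, -1, 12] = -4.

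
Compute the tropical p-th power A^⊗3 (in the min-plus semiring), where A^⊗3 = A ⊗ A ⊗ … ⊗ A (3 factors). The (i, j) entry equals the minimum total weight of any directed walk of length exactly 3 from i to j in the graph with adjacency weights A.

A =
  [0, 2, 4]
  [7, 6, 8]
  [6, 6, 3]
A^⊗3 =
  [0, 2, 4]
  [7, 9, 11]
  [6, 8, 9]

Each entry (A^⊗3)_ij equals the minimum over all length-3 walks i = v_0 → v_1 → … → v_3 = j of Σ_t A[v_t][v_{t+1}]. For example, for (i, j) = (0, 2) we minimise over 9 possible intermediate vertex sequences; the minimum is 4, attained along the walk 0 → 0 → 0 → 2.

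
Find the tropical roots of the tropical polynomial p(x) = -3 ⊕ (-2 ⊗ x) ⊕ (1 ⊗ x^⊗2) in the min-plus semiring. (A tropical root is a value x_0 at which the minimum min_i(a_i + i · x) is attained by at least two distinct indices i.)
Roots: {-3, -1}

Each tropical root is a break point of the lower envelope of the lines y = a_i + i · x (there are 3 lines, with slopes 0, 1, ..., 2). Only the lines that attain the minimum somewhere contribute to roots; other lines are dominated. Here the surviving (envelope) indices are i = 2, i = 1, i = 0.
Intersections between consecutive envelope lines give the roots: for adjacent envelope indices i < j the intersection is x = (a_i − a_j) / (j − i). Reading off the sorted break points: {-3, -1}.
Verification: at each break x_0, at least two indices attain the minimum of min_i(a_i + i · x_0).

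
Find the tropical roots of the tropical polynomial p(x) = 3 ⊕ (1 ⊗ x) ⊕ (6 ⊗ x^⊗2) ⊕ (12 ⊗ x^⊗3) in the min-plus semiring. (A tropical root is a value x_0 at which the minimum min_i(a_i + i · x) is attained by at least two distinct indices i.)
Roots: {-6, -5, 2}

Each tropical root is a break point of the lower envelope of the lines y = a_i + i · x (there are 4 lines, with slopes 0, 1, ..., 3). Only the lines that attain the minimum somewhere contribute to roots; other lines are dominated. Here the surviving (envelope) indices are i = 3, i = 2, i = 1, i = 0.
Intersections between consecutive envelope lines give the roots: for adjacent envelope indices i < j the intersection is x = (a_i − a_j) / (j − i). Reading off the sorted break points: {-6, -5, 2}.
Verification: at each break x_0, at least two indices attain the minimum of min_i(a_i + i · x_0).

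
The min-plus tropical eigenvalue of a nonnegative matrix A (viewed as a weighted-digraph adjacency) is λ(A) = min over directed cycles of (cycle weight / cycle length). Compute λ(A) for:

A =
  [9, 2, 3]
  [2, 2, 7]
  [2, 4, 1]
λ(A) = 1

Enumerate directed cycles and compute their means (weight / length). Sample:
  cycle 0 → 0: weight = 9, length = 1, mean = 9/1 ≈ 9.000
  cycle 1 → 1: weight = 2, length = 1, mean = 2/1 ≈ 2.000
  cycle 2 → 2: weight = 1, length = 1, mean = 1/1 ≈ 1.000
  cycle 0 → 1 → 0: weight = 4, length = 2, mean = 4/2 ≈ 2.000
  cycle 0 → 2 → 0: weight = 5, length = 2, mean = 5/2 ≈ 2.500
  cycle 1 → 0 → 1: weight = 4, length = 2, mean = 4/2 ≈ 2.000
Minimum mean = 1.000, attained e.g. along the cycle 2 → 2 with weight 1 and length 1. So λ(A) = 1/1 = 1.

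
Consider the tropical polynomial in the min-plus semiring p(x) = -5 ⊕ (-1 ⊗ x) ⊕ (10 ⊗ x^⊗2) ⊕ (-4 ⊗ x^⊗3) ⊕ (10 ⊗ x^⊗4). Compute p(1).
p(1) = -5

A tropical monomial a ⊗ x^⊗i evaluates to a + i · x. Evaluating each term at x = 1:
  Term 0 contributes -5 + 0 · 1 = -5
  Term 1 contributes -1 + 1 · 1 = 0
  Term 2 contributes 10 + 2 · 1 = 12
  Term 3 contributes -4 + 3 · 1 = -1
  Term 4 contributes 10 + 4 · 1 = 14
p(1) = ⊕ of these = min[-5, 0, 12, -1, 14] = -5.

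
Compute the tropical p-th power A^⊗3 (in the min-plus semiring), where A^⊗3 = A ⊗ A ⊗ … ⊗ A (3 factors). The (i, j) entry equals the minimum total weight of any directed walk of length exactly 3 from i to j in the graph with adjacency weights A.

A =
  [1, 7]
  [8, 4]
A^⊗3 =
  [3, 9]
  [10, 12]

Each entry (A^⊗3)_ij equals the minimum over all length-3 walks i = v_0 → v_1 → … → v_3 = j of Σ_t A[v_t][v_{t+1}]. For example, for (i, j) = (0, 1) we minimise over 4 possible intermediate vertex sequences; the minimum is 9, attained along the walk 0 → 0 → 0 → 1.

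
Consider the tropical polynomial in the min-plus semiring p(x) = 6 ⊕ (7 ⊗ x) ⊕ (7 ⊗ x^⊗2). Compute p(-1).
p(-1) = 5

A tropical monomial a ⊗ x^⊗i evaluates to a + i · x. Evaluating each term at x = -1:
  Term 0 contributes 6 + 0 · -1 = 6
  Term 1 contributes 7 + 1 · -1 = 6
  Term 2 contributes 7 + 2 · -1 = 5
p(-1) = ⊕ of these = min[6, 6, 5] = 5.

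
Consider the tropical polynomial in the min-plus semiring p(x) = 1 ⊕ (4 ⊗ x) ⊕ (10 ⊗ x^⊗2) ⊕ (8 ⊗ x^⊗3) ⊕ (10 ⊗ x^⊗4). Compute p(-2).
p(-2) = 1

A tropical monomial a ⊗ x^⊗i evaluates to a + i · x. Evaluating each term at x = -2:
  Term 0 contributes 1 + 0 · -2 = 1
  Term 1 contributes 4 + 1 · -2 = 2
  Term 2 contributes 10 + 2 · -2 = 6
  Term 3 contributes 8 + 3 · -2 = 2
  Term 4 contributes 10 + 4 · -2 = 2
p(-2) = ⊕ of these = min[1, 2, 6, 2, 2] = 1.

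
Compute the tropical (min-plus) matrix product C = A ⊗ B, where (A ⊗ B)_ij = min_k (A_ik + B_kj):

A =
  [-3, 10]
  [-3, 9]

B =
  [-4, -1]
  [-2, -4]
A ⊗ B =
  [-7, -4]
  [-7, -4]

Apply the min-plus product entry-by-entry:
  C[0][0] = min over k of (A[0][0] + B[0][0] = -3 + -4 = -7, A[0][1] + B[1][0] = 10 + -2 = 8) = -7 (attained at k = 0)
  C[0][1] = min over k of (A[0][0] + B[0][1] = -3 + -1 = -4, A[0][1] + B[1][1] = 10 + -4 = 6) = -4 (attained at k = 0)
  C[1][0] = min over k of (A[1][0] + B[0][0] = -3 + -4 = -7, A[1][1] + B[1][0] = 9 + -2 = 7) = -7 (attained at k = 0)
  C[1][1] = min over k of (A[1][0] + B[0][1] = -3 + -1 = -4, A[1][1] + B[1][1] = 9 + -4 = 5) = -4 (attained at k = 0)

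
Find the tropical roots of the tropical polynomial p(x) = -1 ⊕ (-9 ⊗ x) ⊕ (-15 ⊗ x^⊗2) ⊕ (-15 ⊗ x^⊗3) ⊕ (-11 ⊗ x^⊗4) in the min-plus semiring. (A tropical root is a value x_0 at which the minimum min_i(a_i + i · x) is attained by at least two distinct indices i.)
Roots: {-4, 0, 6, 8}

Each tropical root is a break point of the lower envelope of the lines y = a_i + i · x (there are 5 lines, with slopes 0, 1, ..., 4). Only the lines that attain the minimum somewhere contribute to roots; other lines are dominated. Here the surviving (envelope) indices are i = 4, i = 3, i = 2, i = 1, i = 0.
Intersections between consecutive envelope lines give the roots: for adjacent envelope indices i < j the intersection is x = (a_i − a_j) / (j − i). Reading off the sorted break points: {-4, 0, 6, 8}.
Verification: at each break x_0, at least two indices attain the minimum of min_i(a_i + i · x_0).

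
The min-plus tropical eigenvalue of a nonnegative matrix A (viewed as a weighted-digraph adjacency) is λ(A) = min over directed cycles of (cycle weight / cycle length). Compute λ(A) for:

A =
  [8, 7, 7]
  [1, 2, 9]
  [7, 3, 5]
λ(A) = 2

Enumerate directed cycles and compute their means (weight / length). Sample:
  cycle 0 → 0: weight = 8, length = 1, mean = 8/1 ≈ 8.000
  cycle 1 → 1: weight = 2, length = 1, mean = 2/1 ≈ 2.000
  cycle 2 → 2: weight = 5, length = 1, mean = 5/1 ≈ 5.000
  cycle 0 → 1 → 0: weight = 8, length = 2, mean = 8/2 ≈ 4.000
  cycle 0 → 2 → 0: weight = 14, length = 2, mean = 14/2 ≈ 7.000
  cycle 1 → 0 → 1: weight = 8, length = 2, mean = 8/2 ≈ 4.000
Minimum mean = 2.000, attained e.g. along the cycle 1 → 1 with weight 2 and length 1. So λ(A) = 2/1 = 2.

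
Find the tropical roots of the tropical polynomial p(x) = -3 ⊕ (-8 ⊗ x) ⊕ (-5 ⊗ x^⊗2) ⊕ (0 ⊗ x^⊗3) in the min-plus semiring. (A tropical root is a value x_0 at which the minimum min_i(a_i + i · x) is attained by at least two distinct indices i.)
Roots: {-5, -3, 5}

Each tropical root is a break point of the lower envelope of the lines y = a_i + i · x (there are 4 lines, with slopes 0, 1, ..., 3). Only the lines that attain the minimum somewhere contribute to roots; other lines are dominated. Here the surviving (envelope) indices are i = 3, i = 2, i = 1, i = 0.
Intersections between consecutive envelope lines give the roots: for adjacent envelope indices i < j the intersection is x = (a_i − a_j) / (j − i). Reading off the sorted break points: {-5, -3, 5}.
Verification: at each break x_0, at least two indices attain the minimum of min_i(a_i + i · x_0).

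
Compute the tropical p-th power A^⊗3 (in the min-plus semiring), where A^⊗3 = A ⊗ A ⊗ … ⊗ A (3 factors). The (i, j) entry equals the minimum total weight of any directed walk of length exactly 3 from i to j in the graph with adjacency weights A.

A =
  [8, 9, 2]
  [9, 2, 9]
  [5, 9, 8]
A^⊗3 =
  [15, 13, 9]
  [13, 6, 13]
  [12, 13, 15]

Each entry (A^⊗3)_ij equals the minimum over all length-3 walks i = v_0 → v_1 → … → v_3 = j of Σ_t A[v_t][v_{t+1}]. For example, for (i, j) = (0, 2) we minimise over 9 possible intermediate vertex sequences; the minimum is 9, attained along the walk 0 → 2 → 0 → 2.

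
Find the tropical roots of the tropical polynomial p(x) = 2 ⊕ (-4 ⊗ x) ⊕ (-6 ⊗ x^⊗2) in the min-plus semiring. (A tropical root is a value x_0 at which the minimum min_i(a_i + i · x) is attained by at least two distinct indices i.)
Roots: {2, 6}

Each tropical root is a break point of the lower envelope of the lines y = a_i + i · x (there are 3 lines, with slopes 0, 1, ..., 2). Only the lines that attain the minimum somewhere contribute to roots; other lines are dominated. Here the surviving (envelope) indices are i = 2, i = 1, i = 0.
Intersections between consecutive envelope lines give the roots: for adjacent envelope indices i < j the intersection is x = (a_i − a_j) / (j − i). Reading off the sorted break points: {2, 6}.
Verification: at each break x_0, at least two indices attain the minimum of min_i(a_i + i · x_0).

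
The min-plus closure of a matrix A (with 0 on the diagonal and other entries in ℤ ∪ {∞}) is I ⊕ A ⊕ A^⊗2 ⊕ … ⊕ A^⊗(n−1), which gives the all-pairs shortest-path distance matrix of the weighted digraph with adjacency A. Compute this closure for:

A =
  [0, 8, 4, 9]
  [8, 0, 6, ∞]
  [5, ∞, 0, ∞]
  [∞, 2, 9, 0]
Closure =
  [0, 8, 4, 9]
  [8, 0, 6, 17]
  [5, 13, 0, 14]
  [10, 2, 8, 0]

This is the Floyd-Warshall all-pairs shortest-path computation. For each intermediate vertex k = 0, 1, …, 3, update dist[i][j] ← min(dist[i][j], dist[i][k] + dist[k][j]). The final matrix gives, for each (i, j), the minimum total weight of any directed path from i to j (possibly empty when i = j).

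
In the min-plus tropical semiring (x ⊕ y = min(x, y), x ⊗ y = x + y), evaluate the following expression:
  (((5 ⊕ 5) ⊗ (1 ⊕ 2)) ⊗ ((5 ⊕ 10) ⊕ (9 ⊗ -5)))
(((5 ⊕ 5) ⊗ (1 ⊕ 2)) ⊗ ((5 ⊕ 10) ⊕ (9 ⊗ -5))) = 10

Expand innermost to outermost. Recall ⊕ takes the minimum of its arguments and ⊗ takes their sum. Working out the expression (((5 ⊕ 5) ⊗ (1 ⊕ 2)) ⊗ ((5 ⊕ 10) ⊕ (9 ⊗ -5))) gives 10.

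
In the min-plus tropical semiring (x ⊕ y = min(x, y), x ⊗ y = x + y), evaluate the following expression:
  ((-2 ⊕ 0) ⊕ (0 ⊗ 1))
((-2 ⊕ 0) ⊕ (0 ⊗ 1)) = -2

Expand innermost to outermost. Recall ⊕ takes the minimum of its arguments and ⊗ takes their sum. Working out the expression ((-2 ⊕ 0) ⊕ (0 ⊗ 1)) gives -2.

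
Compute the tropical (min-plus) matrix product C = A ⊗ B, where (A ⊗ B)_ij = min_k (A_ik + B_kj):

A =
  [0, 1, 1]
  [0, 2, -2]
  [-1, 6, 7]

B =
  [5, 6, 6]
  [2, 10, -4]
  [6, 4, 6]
A ⊗ B =
  [3, 5, -3]
  [4, 2, -2]
  [4, 5, 2]

Apply the min-plus product entry-by-entry:
  C[0][0] = min over k of (A[0][0] + B[0][0] = 0 + 5 = 5, A[0][1] + B[1][0] = 1 + 2 = 3, A[0][2] + B[2][0] = 1 + 6 = 7) = 3 (attained at k = 1)
  C[0][1] = min over k of (A[0][0] + B[0][1] = 0 + 6 = 6, A[0][1] + B[1][1] = 1 + 10 = 11, A[0][2] + B[2][1] = 1 + 4 = 5) = 5 (attained at k = 2)
  C[0][2] = min over k of (A[0][0] + B[0][2] = 0 + 6 = 6, A[0][1] + B[1][2] = 1 + -4 = -3, A[0][2] + B[2][2] = 1 + 6 = 7) = -3 (attained at k = 1)
  C[1][0] = min over k of (A[1][0] + B[0][0] = 0 + 5 = 5, A[1][1] + B[1][0] = 2 + 2 = 4, A[1][2] + B[2][0] = -2 + 6 = 4) = 4 (attained at k = 1)
  C[1][1] = min over k of (A[1][0] + B[0][1] = 0 + 6 = 6, A[1][1] + B[1][1] = 2 + 10 = 12, A[1][2] + B[2][1] = -2 + 4 = 2) = 2 (attained at k = 2)
  C[1][2] = min over k of (A[1][0] + B[0][2] = 0 + 6 = 6, A[1][1] + B[1][2] = 2 + -4 = -2, A[1][2] + B[2][2] = -2 + 6 = 4) = -2 (attained at k = 1)
  C[2][0] = min over k of (A[2][0] + B[0][0] = -1 + 5 = 4, A[2][1] + B[1][0] = 6 + 2 = 8, A[2][2] + B[2][0] = 7 + 6 = 13) = 4 (attained at k = 0)
  C[2][1] = min over k of (A[2][0] + B[0][1] = -1 + 6 = 5, A[2][1] + B[1][1] = 6 + 10 = 16, A[2][2] + B[2][1] = 7 + 4 = 11) = 5 (attained at k = 0)
  C[2][2] = min over k of (A[2][0] + B[0][2] = -1 + 6 = 5, A[2][1] + B[1][2] = 6 + -4 = 2, A[2][2] + B[2][2] = 7 + 6 = 13) = 2 (attained at k = 1)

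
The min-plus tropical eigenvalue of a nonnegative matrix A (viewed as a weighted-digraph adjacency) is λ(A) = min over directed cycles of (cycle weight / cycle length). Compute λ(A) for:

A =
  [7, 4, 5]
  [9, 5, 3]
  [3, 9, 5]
λ(A) = 10/3

Enumerate directed cycles and compute their means (weight / length). Sample:
  cycle 0 → 0: weight = 7, length = 1, mean = 7/1 ≈ 7.000
  cycle 1 → 1: weight = 5, length = 1, mean = 5/1 ≈ 5.000
  cycle 2 → 2: weight = 5, length = 1, mean = 5/1 ≈ 5.000
  cycle 0 → 1 → 0: weight = 13, length = 2, mean = 13/2 ≈ 6.500
  cycle 0 → 2 → 0: weight = 8, length = 2, mean = 8/2 ≈ 4.000
  cycle 1 → 0 → 1: weight = 13, length = 2, mean = 13/2 ≈ 6.500
Minimum mean = 3.333, attained e.g. along the cycle 0 → 1 → 2 → 0 with weight 10 and length 3. So λ(A) = 10/3 = 10/3.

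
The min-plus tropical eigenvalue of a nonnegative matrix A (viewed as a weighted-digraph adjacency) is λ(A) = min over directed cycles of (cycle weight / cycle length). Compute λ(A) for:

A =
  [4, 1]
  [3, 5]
λ(A) = 2

Enumerate directed cycles and compute their means (weight / length). Sample:
  cycle 0 → 0: weight = 4, length = 1, mean = 4/1 ≈ 4.000
  cycle 1 → 1: weight = 5, length = 1, mean = 5/1 ≈ 5.000
  cycle 0 → 1 → 0: weight = 4, length = 2, mean = 4/2 ≈ 2.000
  cycle 1 → 0 → 1: weight = 4, length = 2, mean = 4/2 ≈ 2.000
Minimum mean = 2.000, attained e.g. along the cycle 0 → 1 → 0 with weight 4 and length 2. So λ(A) = 4/2 = 2.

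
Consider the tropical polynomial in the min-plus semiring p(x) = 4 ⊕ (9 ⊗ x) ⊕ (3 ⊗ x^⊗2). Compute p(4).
p(4) = 4

A tropical monomial a ⊗ x^⊗i evaluates to a + i · x. Evaluating each term at x = 4:
  Term 0 contributes 4 + 0 · 4 = 4
  Term 1 contributes 9 + 1 · 4 = 13
  Term 2 contributes 3 + 2 · 4 = 11
p(4) = ⊕ of these = min[4, 13, 11] = 4.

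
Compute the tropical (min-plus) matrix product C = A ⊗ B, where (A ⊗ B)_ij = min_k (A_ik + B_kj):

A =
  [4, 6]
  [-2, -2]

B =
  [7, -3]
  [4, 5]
A ⊗ B =
  [10, 1]
  [2, -5]

Apply the min-plus product entry-by-entry:
  C[0][0] = min over k of (A[0][0] + B[0][0] = 4 + 7 = 11, A[0][1] + B[1][0] = 6 + 4 = 10) = 10 (attained at k = 1)
  C[0][1] = min over k of (A[0][0] + B[0][1] = 4 + -3 = 1, A[0][1] + B[1][1] = 6 + 5 = 11) = 1 (attained at k = 0)
  C[1][0] = min over k of (A[1][0] + B[0][0] = -2 + 7 = 5, A[1][1] + B[1][0] = -2 + 4 = 2) = 2 (attained at k = 1)
  C[1][1] = min over k of (A[1][0] + B[0][1] = -2 + -3 = -5, A[1][1] + B[1][1] = -2 + 5 = 3) = -5 (attained at k = 0)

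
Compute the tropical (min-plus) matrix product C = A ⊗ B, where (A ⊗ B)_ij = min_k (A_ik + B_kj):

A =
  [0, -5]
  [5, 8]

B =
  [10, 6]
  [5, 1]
A ⊗ B =
  [0, -4]
  [13, 9]

Apply the min-plus product entry-by-entry:
  C[0][0] = min over k of (A[0][0] + B[0][0] = 0 + 10 = 10, A[0][1] + B[1][0] = -5 + 5 = 0) = 0 (attained at k = 1)
  C[0][1] = min over k of (A[0][0] + B[0][1] = 0 + 6 = 6, A[0][1] + B[1][1] = -5 + 1 = -4) = -4 (attained at k = 1)
  C[1][0] = min over k of (A[1][0] + B[0][0] = 5 + 10 = 15, A[1][1] + B[1][0] = 8 + 5 = 13) = 13 (attained at k = 1)
  C[1][1] = min over k of (A[1][0] + B[0][1] = 5 + 6 = 11, A[1][1] + B[1][1] = 8 + 1 = 9) = 9 (attained at k = 1)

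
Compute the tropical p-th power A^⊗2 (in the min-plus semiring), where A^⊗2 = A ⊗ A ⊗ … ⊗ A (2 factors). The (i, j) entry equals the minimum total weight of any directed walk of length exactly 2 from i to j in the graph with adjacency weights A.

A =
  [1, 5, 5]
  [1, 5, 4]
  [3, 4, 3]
A^⊗2 =
  [2, 6, 6]
  [2, 6, 6]
  [4, 7, 6]

Each entry (A^⊗2)_ij equals the minimum over all length-2 walks i = v_0 → v_1 → … → v_2 = j of Σ_t A[v_t][v_{t+1}]. For example, for (i, j) = (0, 2) we minimise over 3 possible intermediate vertex sequences; the minimum is 6, attained along the walk 0 → 0 → 2.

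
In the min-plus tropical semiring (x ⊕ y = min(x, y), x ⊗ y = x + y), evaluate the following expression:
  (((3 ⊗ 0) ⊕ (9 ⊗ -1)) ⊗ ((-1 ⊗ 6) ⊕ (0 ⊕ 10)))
(((3 ⊗ 0) ⊕ (9 ⊗ -1)) ⊗ ((-1 ⊗ 6) ⊕ (0 ⊕ 10))) = 3

Expand innermost to outermost. Recall ⊕ takes the minimum of its arguments and ⊗ takes their sum. Working out the expression (((3 ⊗ 0) ⊕ (9 ⊗ -1)) ⊗ ((-1 ⊗ 6) ⊕ (0 ⊕ 10))) gives 3.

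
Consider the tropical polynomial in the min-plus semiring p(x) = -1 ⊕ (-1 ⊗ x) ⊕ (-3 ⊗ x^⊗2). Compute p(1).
p(1) = -1

A tropical monomial a ⊗ x^⊗i evaluates to a + i · x. Evaluating each term at x = 1:
  Term 0 contributes -1 + 0 · 1 = -1
  Term 1 contributes -1 + 1 · 1 = 0
  Term 2 contributes -3 + 2 · 1 = -1
p(1) = ⊕ of these = min[-1, 0, -1] = -1.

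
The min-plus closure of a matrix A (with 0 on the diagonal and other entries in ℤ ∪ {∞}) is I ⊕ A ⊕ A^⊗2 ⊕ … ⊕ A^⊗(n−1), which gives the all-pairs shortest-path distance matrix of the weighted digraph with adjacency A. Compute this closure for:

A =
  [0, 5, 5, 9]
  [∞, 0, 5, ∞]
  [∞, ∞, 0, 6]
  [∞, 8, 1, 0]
Closure =
  [0, 5, 5, 9]
  [∞, 0, 5, 11]
  [∞, 14, 0, 6]
  [∞, 8, 1, 0]

This is the Floyd-Warshall all-pairs shortest-path computation. For each intermediate vertex k = 0, 1, …, 3, update dist[i][j] ← min(dist[i][j], dist[i][k] + dist[k][j]). The final matrix gives, for each (i, j), the minimum total weight of any directed path from i to j (possibly empty when i = j).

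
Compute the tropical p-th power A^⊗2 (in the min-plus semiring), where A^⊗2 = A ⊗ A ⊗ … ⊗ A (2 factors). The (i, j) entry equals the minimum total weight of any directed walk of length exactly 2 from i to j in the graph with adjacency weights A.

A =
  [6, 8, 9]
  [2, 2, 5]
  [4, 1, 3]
A^⊗2 =
  [10, 10, 12]
  [4, 4, 7]
  [3, 3, 6]

Each entry (A^⊗2)_ij equals the minimum over all length-2 walks i = v_0 → v_1 → … → v_2 = j of Σ_t A[v_t][v_{t+1}]. For example, for (i, j) = (0, 2) we minimise over 3 possible intermediate vertex sequences; the minimum is 12, attained along the walk 0 → 2 → 2.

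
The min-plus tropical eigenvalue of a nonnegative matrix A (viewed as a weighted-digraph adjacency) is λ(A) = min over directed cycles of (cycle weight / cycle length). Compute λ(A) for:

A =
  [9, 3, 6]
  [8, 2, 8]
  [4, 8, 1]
λ(A) = 1

Enumerate directed cycles and compute their means (weight / length). Sample:
  cycle 0 → 0: weight = 9, length = 1, mean = 9/1 ≈ 9.000
  cycle 1 → 1: weight = 2, length = 1, mean = 2/1 ≈ 2.000
  cycle 2 → 2: weight = 1, length = 1, mean = 1/1 ≈ 1.000
  cycle 0 → 1 → 0: weight = 11, length = 2, mean = 11/2 ≈ 5.500
  cycle 0 → 2 → 0: weight = 10, length = 2, mean = 10/2 ≈ 5.000
  cycle 1 → 0 → 1: weight = 11, length = 2, mean = 11/2 ≈ 5.500
Minimum mean = 1.000, attained e.g. along the cycle 2 → 2 with weight 1 and length 1. So λ(A) = 1/1 = 1.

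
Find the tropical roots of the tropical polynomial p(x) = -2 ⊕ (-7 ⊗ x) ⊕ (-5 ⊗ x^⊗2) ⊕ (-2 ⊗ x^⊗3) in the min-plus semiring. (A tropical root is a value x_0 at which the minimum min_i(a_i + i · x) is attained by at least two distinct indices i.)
Roots: {-3, -2, 5}

Each tropical root is a break point of the lower envelope of the lines y = a_i + i · x (there are 4 lines, with slopes 0, 1, ..., 3). Only the lines that attain the minimum somewhere contribute to roots; other lines are dominated. Here the surviving (envelope) indices are i = 3, i = 2, i = 1, i = 0.
Intersections between consecutive envelope lines give the roots: for adjacent envelope indices i < j the intersection is x = (a_i − a_j) / (j − i). Reading off the sorted break points: {-3, -2, 5}.
Verification: at each break x_0, at least two indices attain the minimum of min_i(a_i + i · x_0).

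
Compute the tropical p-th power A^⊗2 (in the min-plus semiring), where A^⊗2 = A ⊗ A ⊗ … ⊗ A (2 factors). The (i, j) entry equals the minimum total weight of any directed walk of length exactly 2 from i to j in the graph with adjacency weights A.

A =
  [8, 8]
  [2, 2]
A^⊗2 =
  [10, 10]
  [4, 4]

Each entry (A^⊗2)_ij equals the minimum over all length-2 walks i = v_0 → v_1 → … → v_2 = j of Σ_t A[v_t][v_{t+1}]. For example, for (i, j) = (0, 1) we minimise over 2 possible intermediate vertex sequences; the minimum is 10, attained along the walk 0 → 1 → 1.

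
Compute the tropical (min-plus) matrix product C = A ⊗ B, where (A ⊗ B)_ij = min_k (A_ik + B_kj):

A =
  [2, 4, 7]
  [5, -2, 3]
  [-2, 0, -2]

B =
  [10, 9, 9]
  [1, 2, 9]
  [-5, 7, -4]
A ⊗ B =
  [2, 6, 3]
  [-2, 0, -1]
  [-7, 2, -6]

Apply the min-plus product entry-by-entry:
  C[0][0] = min over k of (A[0][0] + B[0][0] = 2 + 10 = 12, A[0][1] + B[1][0] = 4 + 1 = 5, A[0][2] + B[2][0] = 7 + -5 = 2) = 2 (attained at k = 2)
  C[0][1] = min over k of (A[0][0] + B[0][1] = 2 + 9 = 11, A[0][1] + B[1][1] = 4 + 2 = 6, A[0][2] + B[2][1] = 7 + 7 = 14) = 6 (attained at k = 1)
  C[0][2] = min over k of (A[0][0] + B[0][2] = 2 + 9 = 11, A[0][1] + B[1][2] = 4 + 9 = 13, A[0][2] + B[2][2] = 7 + -4 = 3) = 3 (attained at k = 2)
  C[1][0] = min over k of (A[1][0] + B[0][0] = 5 + 10 = 15, A[1][1] + B[1][0] = -2 + 1 = -1, A[1][2] + B[2][0] = 3 + -5 = -2) = -2 (attained at k = 2)
  C[1][1] = min over k of (A[1][0] + B[0][1] = 5 + 9 = 14, A[1][1] + B[1][1] = -2 + 2 = 0, A[1][2] + B[2][1] = 3 + 7 = 10) = 0 (attained at k = 1)
  C[1][2] = min over k of (A[1][0] + B[0][2] = 5 + 9 = 14, A[1][1] + B[1][2] = -2 + 9 = 7, A[1][2] + B[2][2] = 3 + -4 = -1) = -1 (attained at k = 2)
  C[2][0] = min over k of (A[2][0] + B[0][0] = -2 + 10 = 8, A[2][1] + B[1][0] = 0 + 1 = 1, A[2][2] + B[2][0] = -2 + -5 = -7) = -7 (attained at k = 2)
  C[2][1] = min over k of (A[2][0] + B[0][1] = -2 + 9 = 7, A[2][1] + B[1][1] = 0 + 2 = 2, A[2][2] + B[2][1] = -2 + 7 = 5) = 2 (attained at k = 1)
  C[2][2] = min over k of (A[2][0] + B[0][2] = -2 + 9 = 7, A[2][1] + B[1][2] = 0 + 9 = 9, A[2][2] + B[2][2] = -2 + -4 = -6) = -6 (attained at k = 2)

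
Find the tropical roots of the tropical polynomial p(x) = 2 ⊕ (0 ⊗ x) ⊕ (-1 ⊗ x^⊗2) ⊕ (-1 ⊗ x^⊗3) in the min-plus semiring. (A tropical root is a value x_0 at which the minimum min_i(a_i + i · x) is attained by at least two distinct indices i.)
Roots: {0, 1, 2}

Each tropical root is a break point of the lower envelope of the lines y = a_i + i · x (there are 4 lines, with slopes 0, 1, ..., 3). Only the lines that attain the minimum somewhere contribute to roots; other lines are dominated. Here the surviving (envelope) indices are i = 3, i = 2, i = 1, i = 0.
Intersections between consecutive envelope lines give the roots: for adjacent envelope indices i < j the intersection is x = (a_i − a_j) / (j − i). Reading off the sorted break points: {0, 1, 2}.
Verification: at each break x_0, at least two indices attain the minimum of min_i(a_i + i · x_0).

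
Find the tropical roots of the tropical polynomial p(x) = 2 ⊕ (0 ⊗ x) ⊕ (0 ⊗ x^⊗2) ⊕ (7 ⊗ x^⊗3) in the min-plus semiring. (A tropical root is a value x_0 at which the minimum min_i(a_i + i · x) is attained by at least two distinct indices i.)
Roots: {-7, 0, 2}

Each tropical root is a break point of the lower envelope of the lines y = a_i + i · x (there are 4 lines, with slopes 0, 1, ..., 3). Only the lines that attain the minimum somewhere contribute to roots; other lines are dominated. Here the surviving (envelope) indices are i = 3, i = 2, i = 1, i = 0.
Intersections between consecutive envelope lines give the roots: for adjacent envelope indices i < j the intersection is x = (a_i − a_j) / (j − i). Reading off the sorted break points: {-7, 0, 2}.
Verification: at each break x_0, at least two indices attain the minimum of min_i(a_i + i · x_0).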